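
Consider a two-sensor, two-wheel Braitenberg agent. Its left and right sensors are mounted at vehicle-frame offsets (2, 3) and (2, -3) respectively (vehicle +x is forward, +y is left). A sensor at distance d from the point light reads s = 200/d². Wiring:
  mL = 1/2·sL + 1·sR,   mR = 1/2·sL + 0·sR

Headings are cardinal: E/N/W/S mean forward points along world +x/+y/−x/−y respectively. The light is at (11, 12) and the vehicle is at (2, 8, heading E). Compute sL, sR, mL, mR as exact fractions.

4 100/49 198/49 2

left sensor world pos  = (4, 11); dL² = 50
right sensor world pos = (4, 5); dR² = 98
sL = 200/50 = 4
sR = 200/98 = 100/49
mL = 1/2·sL + 1·sR = 198/49
mR = 1/2·sL + 0·sR = 2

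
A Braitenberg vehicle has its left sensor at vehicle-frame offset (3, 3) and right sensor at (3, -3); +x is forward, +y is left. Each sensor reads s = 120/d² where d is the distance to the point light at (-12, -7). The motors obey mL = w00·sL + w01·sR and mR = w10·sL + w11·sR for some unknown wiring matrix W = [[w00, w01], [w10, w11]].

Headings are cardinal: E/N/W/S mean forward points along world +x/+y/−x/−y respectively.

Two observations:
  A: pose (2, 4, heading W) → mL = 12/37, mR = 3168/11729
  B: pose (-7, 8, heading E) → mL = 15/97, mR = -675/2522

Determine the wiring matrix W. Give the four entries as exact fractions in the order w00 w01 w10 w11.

obs A: pose=(2,4,W) → sL=24/37, sR=120/317, mL=12/37, mR=3168/11729
obs B: pose=(-7,8,E) → sL=30/97, sR=15/26, mL=15/97, mR=-675/2522
sensor matrix S = [[24/37, 120/317], [30/97, 15/26]]; det S = 3803220/14790269
solve [mL_A; mL_B] = S·[w00; w01] and [mR_A; mR_B] = S·[w10; w11]:
  w00 = 1/2, w01 = 0, w10 = 1, w11 = -1

1/2 0 1 -1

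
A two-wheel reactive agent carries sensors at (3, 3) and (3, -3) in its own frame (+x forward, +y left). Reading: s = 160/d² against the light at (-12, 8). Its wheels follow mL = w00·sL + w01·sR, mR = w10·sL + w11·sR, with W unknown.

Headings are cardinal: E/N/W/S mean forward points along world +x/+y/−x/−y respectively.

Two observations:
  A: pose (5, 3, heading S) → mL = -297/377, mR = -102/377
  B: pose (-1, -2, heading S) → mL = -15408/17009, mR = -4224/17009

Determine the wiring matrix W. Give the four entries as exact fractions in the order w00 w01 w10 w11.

-1/2 -1 1 -1

obs A: pose=(5,3,S) → sL=10/29, sR=8/13, mL=-297/377, mR=-102/377
obs B: pose=(-1,-2,S) → sL=32/73, sR=160/233, mL=-15408/17009, mR=-4224/17009
sensor matrix S = [[10/29, 8/13], [32/73, 160/233]]; det S = -211392/6412393
solve [mL_A; mL_B] = S·[w00; w01] and [mR_A; mR_B] = S·[w10; w11]:
  w00 = -1/2, w01 = -1, w10 = 1, w11 = -1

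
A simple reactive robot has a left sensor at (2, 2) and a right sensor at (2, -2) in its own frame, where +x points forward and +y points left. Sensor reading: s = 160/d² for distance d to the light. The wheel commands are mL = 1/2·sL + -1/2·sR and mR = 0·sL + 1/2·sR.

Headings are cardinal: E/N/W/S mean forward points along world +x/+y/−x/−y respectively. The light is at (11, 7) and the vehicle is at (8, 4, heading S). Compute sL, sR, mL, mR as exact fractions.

80/13 16/5 96/65 8/5

left sensor world pos  = (10, 2); dL² = 26
right sensor world pos = (6, 2); dR² = 50
sL = 160/26 = 80/13
sR = 160/50 = 16/5
mL = 1/2·sL + -1/2·sR = 96/65
mR = 0·sL + 1/2·sR = 8/5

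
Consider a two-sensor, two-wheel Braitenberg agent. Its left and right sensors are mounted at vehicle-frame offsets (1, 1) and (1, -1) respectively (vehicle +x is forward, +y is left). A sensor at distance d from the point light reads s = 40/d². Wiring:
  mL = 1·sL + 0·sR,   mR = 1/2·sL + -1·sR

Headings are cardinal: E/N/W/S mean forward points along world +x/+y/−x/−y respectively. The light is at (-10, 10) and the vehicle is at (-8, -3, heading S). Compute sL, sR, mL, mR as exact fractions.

8/41 40/197 8/41 -852/8077

left sensor world pos  = (-7, -4); dL² = 205
right sensor world pos = (-9, -4); dR² = 197
sL = 40/205 = 8/41
sR = 40/197 = 40/197
mL = 1·sL + 0·sR = 8/41
mR = 1/2·sL + -1·sR = -852/8077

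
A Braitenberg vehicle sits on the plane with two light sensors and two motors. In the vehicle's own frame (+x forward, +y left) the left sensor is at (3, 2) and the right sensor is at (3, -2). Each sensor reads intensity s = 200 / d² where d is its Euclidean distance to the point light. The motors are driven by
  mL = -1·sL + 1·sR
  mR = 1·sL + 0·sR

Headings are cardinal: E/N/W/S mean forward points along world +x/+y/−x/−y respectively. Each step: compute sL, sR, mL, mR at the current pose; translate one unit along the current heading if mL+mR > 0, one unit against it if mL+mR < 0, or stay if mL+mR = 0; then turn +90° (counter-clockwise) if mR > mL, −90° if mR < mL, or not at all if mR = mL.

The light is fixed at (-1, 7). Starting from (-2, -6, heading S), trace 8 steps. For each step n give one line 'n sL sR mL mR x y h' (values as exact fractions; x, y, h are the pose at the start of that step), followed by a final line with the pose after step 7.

n=0: pose=(-2,-6,S); sL=200/257, sR=40/53; mL=-320/13621, mR=200/257; mL+mR=40/53 → advance +1; mR−mL=10920/13621 → turn +1·90°
n=1: pose=(-2,-7,E); sL=50/37, sR=10/13; mL=-280/481, mR=50/37; mL+mR=10/13 → advance +1; mR−mL=930/481 → turn +1·90°
n=2: pose=(-1,-7,N); sL=8/5, sR=8/5; mL=0, mR=8/5; mL+mR=8/5 → advance +1; mR−mL=8/5 → turn +1·90°
n=3: pose=(-1,-6,W); sL=100/117, sR=20/13; mL=80/117, mR=100/117; mL+mR=20/13 → advance +1; mR−mL=20/117 → turn +1·90°
n=4: pose=(-2,-6,S); sL=200/257, sR=40/53; mL=-320/13621, mR=200/257; mL+mR=40/53 → advance +1; mR−mL=10920/13621 → turn +1·90°
n=5: pose=(-2,-7,E); sL=50/37, sR=10/13; mL=-280/481, mR=50/37; mL+mR=10/13 → advance +1; mR−mL=930/481 → turn +1·90°
n=6: pose=(-1,-7,N); sL=8/5, sR=8/5; mL=0, mR=8/5; mL+mR=8/5 → advance +1; mR−mL=8/5 → turn +1·90°
n=7: pose=(-1,-6,W); sL=100/117, sR=20/13; mL=80/117, mR=100/117; mL+mR=20/13 → advance +1; mR−mL=20/117 → turn +1·90°

0 200/257 40/53 -320/13621 200/257 -2 -6 S
1 50/37 10/13 -280/481 50/37 -2 -7 E
2 8/5 8/5 0 8/5 -1 -7 N
3 100/117 20/13 80/117 100/117 -1 -6 W
4 200/257 40/53 -320/13621 200/257 -2 -6 S
5 50/37 10/13 -280/481 50/37 -2 -7 E
6 8/5 8/5 0 8/5 -1 -7 N
7 100/117 20/13 80/117 100/117 -1 -6 W
final -2 -6 S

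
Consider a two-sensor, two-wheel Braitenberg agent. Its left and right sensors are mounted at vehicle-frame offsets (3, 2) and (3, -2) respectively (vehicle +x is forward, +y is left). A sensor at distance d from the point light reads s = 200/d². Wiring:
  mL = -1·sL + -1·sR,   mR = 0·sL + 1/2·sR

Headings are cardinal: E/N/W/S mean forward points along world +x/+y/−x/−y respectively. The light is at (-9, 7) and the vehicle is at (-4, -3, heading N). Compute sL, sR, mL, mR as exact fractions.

left sensor world pos  = (-6, 0); dL² = 58
right sensor world pos = (-2, 0); dR² = 98
sL = 200/58 = 100/29
sR = 200/98 = 100/49
mL = -1·sL + -1·sR = -7800/1421
mR = 0·sL + 1/2·sR = 50/49

100/29 100/49 -7800/1421 50/49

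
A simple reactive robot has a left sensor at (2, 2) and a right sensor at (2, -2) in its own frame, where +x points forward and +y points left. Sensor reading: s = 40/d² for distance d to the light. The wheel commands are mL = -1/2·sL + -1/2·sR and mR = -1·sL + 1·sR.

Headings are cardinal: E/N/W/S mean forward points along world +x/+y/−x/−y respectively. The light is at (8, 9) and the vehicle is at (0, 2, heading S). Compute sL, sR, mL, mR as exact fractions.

left sensor world pos  = (2, 0); dL² = 117
right sensor world pos = (-2, 0); dR² = 181
sL = 40/117 = 40/117
sR = 40/181 = 40/181
mL = -1/2·sL + -1/2·sR = -5960/21177
mR = -1·sL + 1·sR = -2560/21177

40/117 40/181 -5960/21177 -2560/21177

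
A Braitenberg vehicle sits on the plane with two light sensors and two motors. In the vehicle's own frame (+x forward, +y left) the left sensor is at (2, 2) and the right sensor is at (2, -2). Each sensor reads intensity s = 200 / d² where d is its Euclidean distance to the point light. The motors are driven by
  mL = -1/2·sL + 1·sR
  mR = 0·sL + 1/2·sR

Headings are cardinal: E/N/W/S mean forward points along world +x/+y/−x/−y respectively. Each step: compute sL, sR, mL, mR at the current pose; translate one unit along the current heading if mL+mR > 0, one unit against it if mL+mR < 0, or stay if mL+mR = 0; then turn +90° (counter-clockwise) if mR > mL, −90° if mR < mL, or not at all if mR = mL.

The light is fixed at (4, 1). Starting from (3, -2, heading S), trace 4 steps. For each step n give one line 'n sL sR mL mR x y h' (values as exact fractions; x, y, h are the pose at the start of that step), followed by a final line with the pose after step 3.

0 100/13 100/17 450/221 50/17 3 -2 S
1 40 200/37 -540/37 100/37 3 -3 E
2 10 50 45 25 2 -3 N
3 200 8 -92 4 2 -2 E
final 1 -2 N

n=0: pose=(3,-2,S); sL=100/13, sR=100/17; mL=450/221, mR=50/17; mL+mR=1100/221 → advance +1; mR−mL=200/221 → turn +1·90°
n=1: pose=(3,-3,E); sL=40, sR=200/37; mL=-540/37, mR=100/37; mL+mR=-440/37 → advance -1; mR−mL=640/37 → turn +1·90°
n=2: pose=(2,-3,N); sL=10, sR=50; mL=45, mR=25; mL+mR=70 → advance +1; mR−mL=-20 → turn -1·90°
n=3: pose=(2,-2,E); sL=200, sR=8; mL=-92, mR=4; mL+mR=-88 → advance -1; mR−mL=96 → turn +1·90°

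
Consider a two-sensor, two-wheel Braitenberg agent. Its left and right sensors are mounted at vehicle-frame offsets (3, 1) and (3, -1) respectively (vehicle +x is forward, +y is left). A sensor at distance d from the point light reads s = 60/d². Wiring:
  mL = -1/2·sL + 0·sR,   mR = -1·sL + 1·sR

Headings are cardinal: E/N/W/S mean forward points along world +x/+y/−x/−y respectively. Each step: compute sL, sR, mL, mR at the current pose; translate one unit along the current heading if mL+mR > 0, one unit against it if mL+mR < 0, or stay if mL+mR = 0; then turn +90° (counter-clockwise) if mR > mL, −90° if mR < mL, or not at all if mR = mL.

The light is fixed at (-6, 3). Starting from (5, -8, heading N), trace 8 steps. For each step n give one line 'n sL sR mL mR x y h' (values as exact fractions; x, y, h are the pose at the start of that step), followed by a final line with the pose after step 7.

0 15/41 15/52 -15/82 -165/2132 5 -8 N
1 60/233 12/37 -30/233 576/8621 5 -9 W
2 30/197 30/173 -15/197 720/34081 6 -9 S
3 12/65 20/123 -6/65 -176/7995 6 -8 E
4 15/41 15/52 -15/82 -165/2132 5 -8 N
5 60/233 12/37 -30/233 576/8621 5 -9 W
6 30/197 30/173 -15/197 720/34081 6 -9 S
7 12/65 20/123 -6/65 -176/7995 6 -8 E
final 5 -8 N

n=0: pose=(5,-8,N); sL=15/41, sR=15/52; mL=-15/82, mR=-165/2132; mL+mR=-555/2132 → advance -1; mR−mL=225/2132 → turn +1·90°
n=1: pose=(5,-9,W); sL=60/233, sR=12/37; mL=-30/233, mR=576/8621; mL+mR=-534/8621 → advance -1; mR−mL=1686/8621 → turn +1·90°
n=2: pose=(6,-9,S); sL=30/197, sR=30/173; mL=-15/197, mR=720/34081; mL+mR=-1875/34081 → advance -1; mR−mL=3315/34081 → turn +1·90°
n=3: pose=(6,-8,E); sL=12/65, sR=20/123; mL=-6/65, mR=-176/7995; mL+mR=-914/7995 → advance -1; mR−mL=562/7995 → turn +1·90°
n=4: pose=(5,-8,N); sL=15/41, sR=15/52; mL=-15/82, mR=-165/2132; mL+mR=-555/2132 → advance -1; mR−mL=225/2132 → turn +1·90°
n=5: pose=(5,-9,W); sL=60/233, sR=12/37; mL=-30/233, mR=576/8621; mL+mR=-534/8621 → advance -1; mR−mL=1686/8621 → turn +1·90°
n=6: pose=(6,-9,S); sL=30/197, sR=30/173; mL=-15/197, mR=720/34081; mL+mR=-1875/34081 → advance -1; mR−mL=3315/34081 → turn +1·90°
n=7: pose=(6,-8,E); sL=12/65, sR=20/123; mL=-6/65, mR=-176/7995; mL+mR=-914/7995 → advance -1; mR−mL=562/7995 → turn +1·90°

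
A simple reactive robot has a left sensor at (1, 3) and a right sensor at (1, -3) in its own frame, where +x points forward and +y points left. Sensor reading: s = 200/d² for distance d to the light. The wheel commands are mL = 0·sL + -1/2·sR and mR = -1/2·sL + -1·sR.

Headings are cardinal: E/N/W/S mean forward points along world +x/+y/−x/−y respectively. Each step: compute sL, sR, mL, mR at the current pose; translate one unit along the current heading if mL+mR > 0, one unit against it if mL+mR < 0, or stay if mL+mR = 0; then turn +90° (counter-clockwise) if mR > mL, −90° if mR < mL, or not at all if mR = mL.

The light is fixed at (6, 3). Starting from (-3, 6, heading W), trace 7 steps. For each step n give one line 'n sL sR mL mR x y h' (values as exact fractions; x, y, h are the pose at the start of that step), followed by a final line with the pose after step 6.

n=0: pose=(-3,6,W); sL=2, sR=25/17; mL=-25/34, mR=-42/17; mL+mR=-109/34 → advance -1; mR−mL=-59/34 → turn -1·90°
n=1: pose=(-2,6,N); sL=200/137, sR=200/41; mL=-100/41, mR=-31500/5617; mL+mR=-45200/5617 → advance -1; mR−mL=-17800/5617 → turn -1·90°
n=2: pose=(-2,5,E); sL=100/37, sR=4; mL=-2, mR=-198/37; mL+mR=-272/37 → advance -1; mR−mL=-124/37 → turn -1·90°
n=3: pose=(-3,5,S); sL=200/37, sR=40/29; mL=-20/29, mR=-4380/1073; mL+mR=-5120/1073 → advance -1; mR−mL=-3640/1073 → turn -1·90°
n=4: pose=(-3,6,W); sL=2, sR=25/17; mL=-25/34, mR=-42/17; mL+mR=-109/34 → advance -1; mR−mL=-59/34 → turn -1·90°
n=5: pose=(-2,6,N); sL=200/137, sR=200/41; mL=-100/41, mR=-31500/5617; mL+mR=-45200/5617 → advance -1; mR−mL=-17800/5617 → turn -1·90°
n=6: pose=(-2,5,E); sL=100/37, sR=4; mL=-2, mR=-198/37; mL+mR=-272/37 → advance -1; mR−mL=-124/37 → turn -1·90°

0 2 25/17 -25/34 -42/17 -3 6 W
1 200/137 200/41 -100/41 -31500/5617 -2 6 N
2 100/37 4 -2 -198/37 -2 5 E
3 200/37 40/29 -20/29 -4380/1073 -3 5 S
4 2 25/17 -25/34 -42/17 -3 6 W
5 200/137 200/41 -100/41 -31500/5617 -2 6 N
6 100/37 4 -2 -198/37 -2 5 E
final -3 5 S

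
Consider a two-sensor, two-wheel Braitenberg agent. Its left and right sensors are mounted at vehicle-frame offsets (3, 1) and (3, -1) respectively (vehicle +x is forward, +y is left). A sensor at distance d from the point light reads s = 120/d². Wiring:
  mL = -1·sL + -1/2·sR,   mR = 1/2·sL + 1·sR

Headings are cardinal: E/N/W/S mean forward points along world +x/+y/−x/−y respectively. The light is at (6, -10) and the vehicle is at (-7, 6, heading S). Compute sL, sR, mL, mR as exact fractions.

120/313 24/73 -12516/22849 11892/22849

left sensor world pos  = (-6, 3); dL² = 313
right sensor world pos = (-8, 3); dR² = 365
sL = 120/313 = 120/313
sR = 120/365 = 24/73
mL = -1·sL + -1/2·sR = -12516/22849
mR = 1/2·sL + 1·sR = 11892/22849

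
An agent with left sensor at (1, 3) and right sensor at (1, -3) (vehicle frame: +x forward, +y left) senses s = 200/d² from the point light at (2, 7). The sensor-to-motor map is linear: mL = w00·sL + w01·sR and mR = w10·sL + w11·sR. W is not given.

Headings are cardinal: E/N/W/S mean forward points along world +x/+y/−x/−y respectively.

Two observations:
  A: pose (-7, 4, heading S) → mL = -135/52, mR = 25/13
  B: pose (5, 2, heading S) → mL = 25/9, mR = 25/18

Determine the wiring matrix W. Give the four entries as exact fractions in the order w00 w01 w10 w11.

-1 1 1/2 0

obs A: pose=(-7,4,S) → sL=50/13, sR=5/4, mL=-135/52, mR=25/13
obs B: pose=(5,2,S) → sL=25/9, sR=50/9, mL=25/9, mR=25/18
sensor matrix S = [[50/13, 5/4], [25/9, 50/9]]; det S = 8375/468
solve [mL_A; mL_B] = S·[w00; w01] and [mR_A; mR_B] = S·[w10; w11]:
  w00 = -1, w01 = 1, w10 = 1/2, w11 = 0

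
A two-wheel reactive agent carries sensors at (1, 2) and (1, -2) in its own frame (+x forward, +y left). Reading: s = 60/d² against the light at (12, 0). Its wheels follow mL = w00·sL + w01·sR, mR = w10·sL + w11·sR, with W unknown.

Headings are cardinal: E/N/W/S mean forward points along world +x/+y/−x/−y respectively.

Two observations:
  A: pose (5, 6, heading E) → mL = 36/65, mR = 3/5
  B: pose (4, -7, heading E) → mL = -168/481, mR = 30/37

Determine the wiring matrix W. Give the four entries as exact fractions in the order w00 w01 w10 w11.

obs A: pose=(5,6,E) → sL=3/5, sR=15/13, mL=36/65, mR=3/5
obs B: pose=(4,-7,E) → sL=30/37, sR=6/13, mL=-168/481, mR=30/37
sensor matrix S = [[3/5, 15/13], [30/37, 6/13]]; det S = -1584/2405
solve [mL_A; mL_B] = S·[w00; w01] and [mR_A; mR_B] = S·[w10; w11]:
  w00 = -1, w01 = 1, w10 = 1, w11 = 0

-1 1 1 0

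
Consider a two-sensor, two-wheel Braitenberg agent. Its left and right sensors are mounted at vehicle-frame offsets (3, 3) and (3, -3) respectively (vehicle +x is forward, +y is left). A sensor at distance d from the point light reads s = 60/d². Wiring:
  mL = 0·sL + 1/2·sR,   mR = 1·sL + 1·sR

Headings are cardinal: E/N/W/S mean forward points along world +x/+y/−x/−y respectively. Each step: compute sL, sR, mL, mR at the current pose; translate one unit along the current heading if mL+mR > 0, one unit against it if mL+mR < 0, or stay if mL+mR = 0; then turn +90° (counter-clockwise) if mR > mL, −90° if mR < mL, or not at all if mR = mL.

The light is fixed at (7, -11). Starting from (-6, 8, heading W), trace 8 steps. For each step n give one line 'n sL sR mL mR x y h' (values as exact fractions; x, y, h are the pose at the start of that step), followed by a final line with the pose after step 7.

0 15/128 3/37 3/74 939/4736 -6 8 W
1 60/377 12/109 6/109 11064/41093 -7 8 S
2 30/281 30/173 15/173 13620/48613 -7 7 E
3 60/697 60/541 30/541 74280/377077 -6 7 N
4 15/128 3/37 3/74 939/4736 -6 8 W
5 60/377 12/109 6/109 11064/41093 -7 8 S
6 30/281 30/173 15/173 13620/48613 -7 7 E
7 60/697 60/541 30/541 74280/377077 -6 7 N
final -6 8 W

n=0: pose=(-6,8,W); sL=15/128, sR=3/37; mL=3/74, mR=939/4736; mL+mR=1131/4736 → advance +1; mR−mL=747/4736 → turn +1·90°
n=1: pose=(-7,8,S); sL=60/377, sR=12/109; mL=6/109, mR=11064/41093; mL+mR=13326/41093 → advance +1; mR−mL=8802/41093 → turn +1·90°
n=2: pose=(-7,7,E); sL=30/281, sR=30/173; mL=15/173, mR=13620/48613; mL+mR=17835/48613 → advance +1; mR−mL=9405/48613 → turn +1·90°
n=3: pose=(-6,7,N); sL=60/697, sR=60/541; mL=30/541, mR=74280/377077; mL+mR=95190/377077 → advance +1; mR−mL=53370/377077 → turn +1·90°
n=4: pose=(-6,8,W); sL=15/128, sR=3/37; mL=3/74, mR=939/4736; mL+mR=1131/4736 → advance +1; mR−mL=747/4736 → turn +1·90°
n=5: pose=(-7,8,S); sL=60/377, sR=12/109; mL=6/109, mR=11064/41093; mL+mR=13326/41093 → advance +1; mR−mL=8802/41093 → turn +1·90°
n=6: pose=(-7,7,E); sL=30/281, sR=30/173; mL=15/173, mR=13620/48613; mL+mR=17835/48613 → advance +1; mR−mL=9405/48613 → turn +1·90°
n=7: pose=(-6,7,N); sL=60/697, sR=60/541; mL=30/541, mR=74280/377077; mL+mR=95190/377077 → advance +1; mR−mL=53370/377077 → turn +1·90°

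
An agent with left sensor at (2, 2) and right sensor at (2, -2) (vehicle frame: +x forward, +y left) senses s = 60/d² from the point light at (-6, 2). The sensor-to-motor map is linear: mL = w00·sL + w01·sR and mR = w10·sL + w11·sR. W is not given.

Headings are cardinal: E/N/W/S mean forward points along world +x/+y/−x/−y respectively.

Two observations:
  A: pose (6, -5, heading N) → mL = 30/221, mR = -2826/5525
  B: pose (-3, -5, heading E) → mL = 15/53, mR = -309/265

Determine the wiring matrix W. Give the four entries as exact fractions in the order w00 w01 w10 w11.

0 1/2 -1/2 -1

obs A: pose=(6,-5,N) → sL=12/25, sR=60/221, mL=30/221, mR=-2826/5525
obs B: pose=(-3,-5,E) → sL=6/5, sR=30/53, mL=15/53, mR=-309/265
sensor matrix S = [[12/25, 60/221], [6/5, 30/53]]; det S = -3168/58565
solve [mL_A; mL_B] = S·[w00; w01] and [mR_A; mR_B] = S·[w10; w11]:
  w00 = 0, w01 = 1/2, w10 = -1/2, w11 = -1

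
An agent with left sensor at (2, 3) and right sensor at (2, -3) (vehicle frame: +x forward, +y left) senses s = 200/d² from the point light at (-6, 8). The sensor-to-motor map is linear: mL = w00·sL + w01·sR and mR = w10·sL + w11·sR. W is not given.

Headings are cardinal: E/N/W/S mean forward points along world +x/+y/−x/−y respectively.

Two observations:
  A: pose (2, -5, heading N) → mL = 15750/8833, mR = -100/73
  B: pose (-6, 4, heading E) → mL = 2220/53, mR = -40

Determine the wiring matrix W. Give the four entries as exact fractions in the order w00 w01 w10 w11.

1 1/2 -1 0

obs A: pose=(2,-5,N) → sL=100/73, sR=100/121, mL=15750/8833, mR=-100/73
obs B: pose=(-6,4,E) → sL=40, sR=200/53, mL=2220/53, mR=-40
sensor matrix S = [[100/73, 100/121], [40, 200/53]]; det S = -13056000/468149
solve [mL_A; mL_B] = S·[w00; w01] and [mR_A; mR_B] = S·[w10; w11]:
  w00 = 1, w01 = 1/2, w10 = -1, w11 = 0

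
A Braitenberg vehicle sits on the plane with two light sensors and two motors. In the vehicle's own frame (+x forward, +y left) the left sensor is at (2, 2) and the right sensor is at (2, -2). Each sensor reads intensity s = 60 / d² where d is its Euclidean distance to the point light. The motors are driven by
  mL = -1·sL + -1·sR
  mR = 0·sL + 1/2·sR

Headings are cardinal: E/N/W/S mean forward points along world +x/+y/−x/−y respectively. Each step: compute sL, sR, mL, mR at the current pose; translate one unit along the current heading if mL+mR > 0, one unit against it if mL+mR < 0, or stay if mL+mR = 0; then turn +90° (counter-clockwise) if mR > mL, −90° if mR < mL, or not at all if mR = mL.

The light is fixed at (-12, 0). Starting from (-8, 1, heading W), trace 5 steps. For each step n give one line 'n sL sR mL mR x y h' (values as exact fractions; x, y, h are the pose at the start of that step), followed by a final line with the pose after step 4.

n=0: pose=(-8,1,W); sL=12, sR=60/13; mL=-216/13, mR=30/13; mL+mR=-186/13 → advance -1; mR−mL=246/13 → turn +1·90°
n=1: pose=(-7,1,S); sL=6/5, sR=6; mL=-36/5, mR=3; mL+mR=-21/5 → advance -1; mR−mL=51/5 → turn +1·90°
n=2: pose=(-7,2,E); sL=12/13, sR=60/49; mL=-1368/637, mR=30/49; mL+mR=-978/637 → advance -1; mR−mL=1758/637 → turn +1·90°
n=3: pose=(-8,2,N); sL=3, sR=15/13; mL=-54/13, mR=15/26; mL+mR=-93/26 → advance -1; mR−mL=123/26 → turn +1·90°
n=4: pose=(-8,1,W); sL=12, sR=60/13; mL=-216/13, mR=30/13; mL+mR=-186/13 → advance -1; mR−mL=246/13 → turn +1·90°

0 12 60/13 -216/13 30/13 -8 1 W
1 6/5 6 -36/5 3 -7 1 S
2 12/13 60/49 -1368/637 30/49 -7 2 E
3 3 15/13 -54/13 15/26 -8 2 N
4 12 60/13 -216/13 30/13 -8 1 W
final -7 1 S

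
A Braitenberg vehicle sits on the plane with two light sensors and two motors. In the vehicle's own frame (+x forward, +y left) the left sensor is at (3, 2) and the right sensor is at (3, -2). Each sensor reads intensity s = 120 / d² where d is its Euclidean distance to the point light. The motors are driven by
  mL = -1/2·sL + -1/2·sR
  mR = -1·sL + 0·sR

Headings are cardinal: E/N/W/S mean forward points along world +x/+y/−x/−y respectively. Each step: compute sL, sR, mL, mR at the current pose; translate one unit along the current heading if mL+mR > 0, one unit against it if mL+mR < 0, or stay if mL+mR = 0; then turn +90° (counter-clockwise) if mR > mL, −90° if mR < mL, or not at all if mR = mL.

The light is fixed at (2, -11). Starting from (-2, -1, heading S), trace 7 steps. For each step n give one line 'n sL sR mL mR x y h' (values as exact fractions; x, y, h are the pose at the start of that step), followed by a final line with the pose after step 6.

n=0: pose=(-2,-1,S); sL=120/53, sR=24/17; mL=-1656/901, mR=-120/53; mL+mR=-3696/901 → advance -1; mR−mL=-384/901 → turn -1·90°
n=1: pose=(-2,0,W); sL=12/13, sR=60/109; mL=-1044/1417, mR=-12/13; mL+mR=-2352/1417 → advance -1; mR−mL=-264/1417 → turn -1·90°
n=2: pose=(-1,0,N); sL=120/221, sR=120/197; mL=-25080/43537, mR=-120/221; mL+mR=-48720/43537 → advance -1; mR−mL=1440/43537 → turn +1·90°
n=3: pose=(-1,-1,W); sL=6/5, sR=2/3; mL=-14/15, mR=-6/5; mL+mR=-32/15 → advance -1; mR−mL=-4/15 → turn -1·90°
n=4: pose=(0,-1,N); sL=24/37, sR=120/169; mL=-4248/6253, mR=-24/37; mL+mR=-8304/6253 → advance -1; mR−mL=192/6253 → turn +1·90°
n=5: pose=(0,-2,W); sL=60/37, sR=60/73; mL=-3300/2701, mR=-60/37; mL+mR=-7680/2701 → advance -1; mR−mL=-1080/2701 → turn -1·90°
n=6: pose=(1,-2,N); sL=40/51, sR=24/29; mL=-1192/1479, mR=-40/51; mL+mR=-784/493 → advance -1; mR−mL=32/1479 → turn +1·90°

0 120/53 24/17 -1656/901 -120/53 -2 -1 S
1 12/13 60/109 -1044/1417 -12/13 -2 0 W
2 120/221 120/197 -25080/43537 -120/221 -1 0 N
3 6/5 2/3 -14/15 -6/5 -1 -1 W
4 24/37 120/169 -4248/6253 -24/37 0 -1 N
5 60/37 60/73 -3300/2701 -60/37 0 -2 W
6 40/51 24/29 -1192/1479 -40/51 1 -2 N
final 1 -3 W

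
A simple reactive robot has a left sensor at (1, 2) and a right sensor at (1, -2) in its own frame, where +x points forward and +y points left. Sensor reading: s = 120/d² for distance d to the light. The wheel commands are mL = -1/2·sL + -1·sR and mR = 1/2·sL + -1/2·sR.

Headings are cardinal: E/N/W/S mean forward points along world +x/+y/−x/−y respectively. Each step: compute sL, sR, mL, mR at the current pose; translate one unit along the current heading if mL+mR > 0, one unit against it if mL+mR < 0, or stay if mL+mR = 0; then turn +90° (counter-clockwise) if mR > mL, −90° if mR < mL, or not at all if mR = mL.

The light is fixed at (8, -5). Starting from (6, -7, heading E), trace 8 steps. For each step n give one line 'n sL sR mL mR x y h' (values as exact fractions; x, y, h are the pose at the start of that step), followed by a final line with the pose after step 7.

n=0: pose=(6,-7,E); sL=120, sR=120/17; mL=-1140/17, mR=960/17; mL+mR=-180/17 → advance -1; mR−mL=2100/17 → turn +1·90°
n=1: pose=(5,-7,N); sL=60/13, sR=60; mL=-810/13, mR=-360/13; mL+mR=-90 → advance -1; mR−mL=450/13 → turn +1·90°
n=2: pose=(5,-8,W); sL=120/41, sR=120/17; mL=-5940/697, mR=-1440/697; mL+mR=-180/17 → advance -1; mR−mL=4500/697 → turn +1·90°
n=3: pose=(6,-8,S); sL=15/2, sR=15/4; mL=-15/2, mR=15/8; mL+mR=-45/8 → advance -1; mR−mL=75/8 → turn +1·90°
n=4: pose=(6,-7,E); sL=120, sR=120/17; mL=-1140/17, mR=960/17; mL+mR=-180/17 → advance -1; mR−mL=2100/17 → turn +1·90°
n=5: pose=(5,-7,N); sL=60/13, sR=60; mL=-810/13, mR=-360/13; mL+mR=-90 → advance -1; mR−mL=450/13 → turn +1·90°
n=6: pose=(5,-8,W); sL=120/41, sR=120/17; mL=-5940/697, mR=-1440/697; mL+mR=-180/17 → advance -1; mR−mL=4500/697 → turn +1·90°
n=7: pose=(6,-8,S); sL=15/2, sR=15/4; mL=-15/2, mR=15/8; mL+mR=-45/8 → advance -1; mR−mL=75/8 → turn +1·90°

0 120 120/17 -1140/17 960/17 6 -7 E
1 60/13 60 -810/13 -360/13 5 -7 N
2 120/41 120/17 -5940/697 -1440/697 5 -8 W
3 15/2 15/4 -15/2 15/8 6 -8 S
4 120 120/17 -1140/17 960/17 6 -7 E
5 60/13 60 -810/13 -360/13 5 -7 N
6 120/41 120/17 -5940/697 -1440/697 5 -8 W
7 15/2 15/4 -15/2 15/8 6 -8 S
final 6 -7 E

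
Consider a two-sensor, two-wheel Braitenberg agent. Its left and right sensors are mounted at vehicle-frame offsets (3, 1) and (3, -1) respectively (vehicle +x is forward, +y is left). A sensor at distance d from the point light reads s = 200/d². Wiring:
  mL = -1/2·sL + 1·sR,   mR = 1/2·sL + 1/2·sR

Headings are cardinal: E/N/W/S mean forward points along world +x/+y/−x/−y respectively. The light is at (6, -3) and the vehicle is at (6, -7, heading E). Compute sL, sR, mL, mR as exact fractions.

100/9 100/17 50/153 1300/153

left sensor world pos  = (9, -6); dL² = 18
right sensor world pos = (9, -8); dR² = 34
sL = 200/18 = 100/9
sR = 200/34 = 100/17
mL = -1/2·sL + 1·sR = 50/153
mR = 1/2·sL + 1/2·sR = 1300/153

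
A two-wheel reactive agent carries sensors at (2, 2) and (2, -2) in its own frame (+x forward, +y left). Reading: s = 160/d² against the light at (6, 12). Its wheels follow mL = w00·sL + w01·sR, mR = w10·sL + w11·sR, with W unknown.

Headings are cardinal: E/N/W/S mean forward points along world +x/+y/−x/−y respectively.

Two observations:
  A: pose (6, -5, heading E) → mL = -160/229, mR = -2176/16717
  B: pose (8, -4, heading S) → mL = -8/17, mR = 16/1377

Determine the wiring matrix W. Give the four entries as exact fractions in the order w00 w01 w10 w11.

-1 0 -1/2 1/2

obs A: pose=(6,-5,E) → sL=160/229, sR=32/73, mL=-160/229, mR=-2176/16717
obs B: pose=(8,-4,S) → sL=8/17, sR=40/81, mL=-8/17, mR=16/1377
sensor matrix S = [[160/229, 32/73], [8/17, 40/81]]; det S = 3193856/23019309
solve [mL_A; mL_B] = S·[w00; w01] and [mR_A; mR_B] = S·[w10; w11]:
  w00 = -1, w01 = 0, w10 = -1/2, w11 = 1/2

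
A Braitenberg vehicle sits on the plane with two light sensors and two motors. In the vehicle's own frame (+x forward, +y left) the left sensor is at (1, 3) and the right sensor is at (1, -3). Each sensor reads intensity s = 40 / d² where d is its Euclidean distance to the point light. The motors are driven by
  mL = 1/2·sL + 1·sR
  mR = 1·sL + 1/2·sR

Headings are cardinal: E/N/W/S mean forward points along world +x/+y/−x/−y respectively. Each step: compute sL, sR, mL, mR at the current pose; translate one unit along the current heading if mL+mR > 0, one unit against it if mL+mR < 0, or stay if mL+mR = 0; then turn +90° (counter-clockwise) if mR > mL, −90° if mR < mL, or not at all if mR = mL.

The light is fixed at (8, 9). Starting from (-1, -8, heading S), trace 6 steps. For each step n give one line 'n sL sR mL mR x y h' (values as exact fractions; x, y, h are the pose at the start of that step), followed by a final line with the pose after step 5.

0 1/9 10/117 11/78 2/13 -1 -8 S
1 40/289 8/101 4332/29189 5196/29189 -1 -9 E
2 4/41 20/157 1134/6437 1038/6437 0 -9 N
3 8/49 40/449 3756/22001 4572/22001 0 -8 E
4 10/89 5/34 615/3026 1125/6052 1 -8 N
5 8/41 40/397 3228/16277 3996/16277 1 -7 E
final 2 -7 N

n=0: pose=(-1,-8,S); sL=1/9, sR=10/117; mL=11/78, mR=2/13; mL+mR=23/78 → advance +1; mR−mL=1/78 → turn +1·90°
n=1: pose=(-1,-9,E); sL=40/289, sR=8/101; mL=4332/29189, mR=5196/29189; mL+mR=9528/29189 → advance +1; mR−mL=864/29189 → turn +1·90°
n=2: pose=(0,-9,N); sL=4/41, sR=20/157; mL=1134/6437, mR=1038/6437; mL+mR=2172/6437 → advance +1; mR−mL=-96/6437 → turn -1·90°
n=3: pose=(0,-8,E); sL=8/49, sR=40/449; mL=3756/22001, mR=4572/22001; mL+mR=8328/22001 → advance +1; mR−mL=816/22001 → turn +1·90°
n=4: pose=(1,-8,N); sL=10/89, sR=5/34; mL=615/3026, mR=1125/6052; mL+mR=2355/6052 → advance +1; mR−mL=-105/6052 → turn -1·90°
n=5: pose=(1,-7,E); sL=8/41, sR=40/397; mL=3228/16277, mR=3996/16277; mL+mR=7224/16277 → advance +1; mR−mL=768/16277 → turn +1·90°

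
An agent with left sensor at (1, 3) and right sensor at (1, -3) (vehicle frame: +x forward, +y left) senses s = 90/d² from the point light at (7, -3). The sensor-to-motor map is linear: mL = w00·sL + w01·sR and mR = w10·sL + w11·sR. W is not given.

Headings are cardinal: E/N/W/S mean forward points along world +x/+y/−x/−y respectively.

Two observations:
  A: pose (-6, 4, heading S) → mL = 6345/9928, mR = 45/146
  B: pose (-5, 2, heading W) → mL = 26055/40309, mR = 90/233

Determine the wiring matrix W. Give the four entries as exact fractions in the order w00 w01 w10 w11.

obs A: pose=(-6,4,S) → sL=45/68, sR=45/146, mL=6345/9928, mR=45/146
obs B: pose=(-5,2,W) → sL=90/173, sR=90/233, mL=26055/40309, mR=90/233
sensor matrix S = [[45/68, 45/146], [90/173, 90/233]]; det S = 9531675/100046938
solve [mL_A; mL_B] = S·[w00; w01] and [mR_A; mR_B] = S·[w10; w11]:
  w00 = 1/2, w01 = 1, w10 = 0, w11 = 1

1/2 1 0 1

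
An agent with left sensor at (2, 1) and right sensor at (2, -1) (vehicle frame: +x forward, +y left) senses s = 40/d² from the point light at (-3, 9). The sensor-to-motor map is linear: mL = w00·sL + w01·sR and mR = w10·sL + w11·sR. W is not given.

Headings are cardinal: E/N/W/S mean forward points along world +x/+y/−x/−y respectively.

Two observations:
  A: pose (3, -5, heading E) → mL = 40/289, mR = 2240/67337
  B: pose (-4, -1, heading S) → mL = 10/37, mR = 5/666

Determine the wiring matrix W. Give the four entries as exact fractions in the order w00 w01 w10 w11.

0 1 1 -1

obs A: pose=(3,-5,E) → sL=40/233, sR=40/289, mL=40/289, mR=2240/67337
obs B: pose=(-4,-1,S) → sL=5/18, sR=10/37, mL=10/37, mR=5/666
sensor matrix S = [[40/233, 40/289], [5/18, 10/37]]; det S = 178300/22423221
solve [mL_A; mL_B] = S·[w00; w01] and [mR_A; mR_B] = S·[w10; w11]:
  w00 = 0, w01 = 1, w10 = 1, w11 = -1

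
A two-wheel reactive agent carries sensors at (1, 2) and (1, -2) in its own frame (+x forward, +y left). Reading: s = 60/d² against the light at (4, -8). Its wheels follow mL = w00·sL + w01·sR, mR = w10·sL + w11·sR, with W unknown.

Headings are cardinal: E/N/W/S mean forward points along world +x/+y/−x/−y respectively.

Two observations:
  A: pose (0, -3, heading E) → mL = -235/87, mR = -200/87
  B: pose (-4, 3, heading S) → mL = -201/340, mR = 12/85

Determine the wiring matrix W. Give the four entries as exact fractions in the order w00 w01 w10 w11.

-1 -1/2 1 -1

obs A: pose=(0,-3,E) → sL=30/29, sR=10/3, mL=-235/87, mR=-200/87
obs B: pose=(-4,3,S) → sL=15/34, sR=3/10, mL=-201/340, mR=12/85
sensor matrix S = [[30/29, 10/3], [15/34, 3/10]]; det S = -572/493
solve [mL_A; mL_B] = S·[w00; w01] and [mR_A; mR_B] = S·[w10; w11]:
  w00 = -1, w01 = -1/2, w10 = 1, w11 = -1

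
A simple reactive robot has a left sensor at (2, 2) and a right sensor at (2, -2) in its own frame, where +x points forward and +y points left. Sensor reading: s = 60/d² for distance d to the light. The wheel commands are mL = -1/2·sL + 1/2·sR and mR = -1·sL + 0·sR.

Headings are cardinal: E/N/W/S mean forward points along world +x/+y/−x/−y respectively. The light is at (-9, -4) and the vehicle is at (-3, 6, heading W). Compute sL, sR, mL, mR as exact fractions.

3/4 3/8 -3/16 -3/4

left sensor world pos  = (-5, 4); dL² = 80
right sensor world pos = (-5, 8); dR² = 160
sL = 60/80 = 3/4
sR = 60/160 = 3/8
mL = -1/2·sL + 1/2·sR = -3/16
mR = -1·sL + 0·sR = -3/4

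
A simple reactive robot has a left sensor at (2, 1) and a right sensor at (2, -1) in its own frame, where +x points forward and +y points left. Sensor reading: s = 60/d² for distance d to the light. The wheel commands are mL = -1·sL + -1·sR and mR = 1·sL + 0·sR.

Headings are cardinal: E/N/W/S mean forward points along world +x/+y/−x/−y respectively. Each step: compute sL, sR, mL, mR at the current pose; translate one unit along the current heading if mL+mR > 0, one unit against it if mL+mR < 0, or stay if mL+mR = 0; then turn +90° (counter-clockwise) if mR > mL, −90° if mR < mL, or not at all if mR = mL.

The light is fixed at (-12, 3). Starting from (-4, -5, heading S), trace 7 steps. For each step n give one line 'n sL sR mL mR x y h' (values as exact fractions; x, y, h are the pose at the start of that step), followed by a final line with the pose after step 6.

0 60/181 60/149 -19800/26969 60/181 -4 -5 S
1 15/34 15/41 -1125/1394 15/34 -4 -4 E
2 60/61 60/89 -9000/5429 60/61 -5 -4 N
3 30/53 30/37 -2700/1961 30/53 -5 -5 W
4 60/181 60/149 -19800/26969 60/181 -4 -5 S
5 15/34 15/41 -1125/1394 15/34 -4 -4 E
6 60/61 60/89 -9000/5429 60/61 -5 -4 N
final -5 -5 W

n=0: pose=(-4,-5,S); sL=60/181, sR=60/149; mL=-19800/26969, mR=60/181; mL+mR=-60/149 → advance -1; mR−mL=28740/26969 → turn +1·90°
n=1: pose=(-4,-4,E); sL=15/34, sR=15/41; mL=-1125/1394, mR=15/34; mL+mR=-15/41 → advance -1; mR−mL=870/697 → turn +1·90°
n=2: pose=(-5,-4,N); sL=60/61, sR=60/89; mL=-9000/5429, mR=60/61; mL+mR=-60/89 → advance -1; mR−mL=14340/5429 → turn +1·90°
n=3: pose=(-5,-5,W); sL=30/53, sR=30/37; mL=-2700/1961, mR=30/53; mL+mR=-30/37 → advance -1; mR−mL=3810/1961 → turn +1·90°
n=4: pose=(-4,-5,S); sL=60/181, sR=60/149; mL=-19800/26969, mR=60/181; mL+mR=-60/149 → advance -1; mR−mL=28740/26969 → turn +1·90°
n=5: pose=(-4,-4,E); sL=15/34, sR=15/41; mL=-1125/1394, mR=15/34; mL+mR=-15/41 → advance -1; mR−mL=870/697 → turn +1·90°
n=6: pose=(-5,-4,N); sL=60/61, sR=60/89; mL=-9000/5429, mR=60/61; mL+mR=-60/89 → advance -1; mR−mL=14340/5429 → turn +1·90°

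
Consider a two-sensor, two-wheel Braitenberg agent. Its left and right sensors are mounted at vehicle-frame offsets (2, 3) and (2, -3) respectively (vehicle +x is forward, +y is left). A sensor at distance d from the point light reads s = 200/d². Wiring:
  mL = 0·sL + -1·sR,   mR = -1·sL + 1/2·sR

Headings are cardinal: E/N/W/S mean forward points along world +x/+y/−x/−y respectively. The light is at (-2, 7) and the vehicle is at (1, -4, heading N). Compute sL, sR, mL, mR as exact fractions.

left sensor world pos  = (-2, -2); dL² = 81
right sensor world pos = (4, -2); dR² = 117
sL = 200/81 = 200/81
sR = 200/117 = 200/117
mL = 0·sL + -1·sR = -200/117
mR = -1·sL + 1/2·sR = -1700/1053

200/81 200/117 -200/117 -1700/1053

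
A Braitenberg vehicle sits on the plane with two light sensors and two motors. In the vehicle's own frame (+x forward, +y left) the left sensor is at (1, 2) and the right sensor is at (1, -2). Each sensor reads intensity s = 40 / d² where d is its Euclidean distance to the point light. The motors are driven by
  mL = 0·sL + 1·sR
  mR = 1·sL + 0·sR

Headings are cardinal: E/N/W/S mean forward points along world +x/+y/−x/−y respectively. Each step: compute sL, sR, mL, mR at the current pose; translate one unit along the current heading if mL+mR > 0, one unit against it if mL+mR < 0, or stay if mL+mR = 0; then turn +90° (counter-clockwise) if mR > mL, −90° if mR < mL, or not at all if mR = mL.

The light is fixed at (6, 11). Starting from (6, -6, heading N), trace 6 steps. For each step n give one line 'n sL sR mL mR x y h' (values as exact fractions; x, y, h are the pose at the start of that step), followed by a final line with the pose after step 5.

0 2/13 2/13 2/13 2/13 6 -6 N
1 40/229 40/229 40/229 40/229 6 -5 N
2 1/5 1/5 1/5 1/5 6 -4 N
3 40/173 40/173 40/173 40/173 6 -3 N
4 10/37 10/37 10/37 10/37 6 -2 N
5 8/25 8/25 8/25 8/25 6 -1 N
final 6 0 N

n=0: pose=(6,-6,N); sL=2/13, sR=2/13; mL=2/13, mR=2/13; mL+mR=4/13 → advance +1; mR−mL=0 → turn +0·90°
n=1: pose=(6,-5,N); sL=40/229, sR=40/229; mL=40/229, mR=40/229; mL+mR=80/229 → advance +1; mR−mL=0 → turn +0·90°
n=2: pose=(6,-4,N); sL=1/5, sR=1/5; mL=1/5, mR=1/5; mL+mR=2/5 → advance +1; mR−mL=0 → turn +0·90°
n=3: pose=(6,-3,N); sL=40/173, sR=40/173; mL=40/173, mR=40/173; mL+mR=80/173 → advance +1; mR−mL=0 → turn +0·90°
n=4: pose=(6,-2,N); sL=10/37, sR=10/37; mL=10/37, mR=10/37; mL+mR=20/37 → advance +1; mR−mL=0 → turn +0·90°
n=5: pose=(6,-1,N); sL=8/25, sR=8/25; mL=8/25, mR=8/25; mL+mR=16/25 → advance +1; mR−mL=0 → turn +0·90°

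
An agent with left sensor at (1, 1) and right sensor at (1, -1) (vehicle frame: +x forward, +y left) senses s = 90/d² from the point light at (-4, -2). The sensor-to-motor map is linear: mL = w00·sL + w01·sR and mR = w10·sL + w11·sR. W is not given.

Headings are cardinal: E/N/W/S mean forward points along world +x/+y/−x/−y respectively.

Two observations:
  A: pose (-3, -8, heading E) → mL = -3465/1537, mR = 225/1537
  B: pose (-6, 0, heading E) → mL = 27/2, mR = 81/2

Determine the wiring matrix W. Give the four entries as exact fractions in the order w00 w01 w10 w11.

obs A: pose=(-3,-8,E) → sL=90/29, sR=90/53, mL=-3465/1537, mR=225/1537
obs B: pose=(-6,0,E) → sL=9, sR=45, mL=27/2, mR=81/2
sensor matrix S = [[90/29, 90/53], [9, 45]]; det S = 191160/1537
solve [mL_A; mL_B] = S·[w00; w01] and [mR_A; mR_B] = S·[w10; w11]:
  w00 = -1, w01 = 1/2, w10 = -1/2, w11 = 1

-1 1/2 -1/2 1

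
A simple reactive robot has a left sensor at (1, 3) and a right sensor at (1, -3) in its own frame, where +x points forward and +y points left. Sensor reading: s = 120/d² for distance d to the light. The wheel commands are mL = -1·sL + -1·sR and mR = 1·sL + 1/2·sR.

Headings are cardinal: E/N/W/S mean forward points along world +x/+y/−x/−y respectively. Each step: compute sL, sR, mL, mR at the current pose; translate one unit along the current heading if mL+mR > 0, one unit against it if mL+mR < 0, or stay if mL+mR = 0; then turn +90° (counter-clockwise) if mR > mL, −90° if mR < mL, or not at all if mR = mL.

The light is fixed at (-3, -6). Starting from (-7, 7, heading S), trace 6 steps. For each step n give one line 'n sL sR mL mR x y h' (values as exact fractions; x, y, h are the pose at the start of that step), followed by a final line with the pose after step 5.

0 24/29 120/193 -8112/5597 6372/5597 -7 7 S
1 60/149 12/13 -2568/1937 1674/1937 -7 8 E
2 120/289 120/229 -62160/66181 44820/66181 -8 8 N
3 15/17 30/73 -1605/1241 1350/1241 -8 7 W
4 24/29 120/193 -8112/5597 6372/5597 -7 7 S
5 60/149 12/13 -2568/1937 1674/1937 -7 8 E
final -8 8 N

n=0: pose=(-7,7,S); sL=24/29, sR=120/193; mL=-8112/5597, mR=6372/5597; mL+mR=-60/193 → advance -1; mR−mL=14484/5597 → turn +1·90°
n=1: pose=(-7,8,E); sL=60/149, sR=12/13; mL=-2568/1937, mR=1674/1937; mL+mR=-6/13 → advance -1; mR−mL=4242/1937 → turn +1·90°
n=2: pose=(-8,8,N); sL=120/289, sR=120/229; mL=-62160/66181, mR=44820/66181; mL+mR=-60/229 → advance -1; mR−mL=106980/66181 → turn +1·90°
n=3: pose=(-8,7,W); sL=15/17, sR=30/73; mL=-1605/1241, mR=1350/1241; mL+mR=-15/73 → advance -1; mR−mL=2955/1241 → turn +1·90°
n=4: pose=(-7,7,S); sL=24/29, sR=120/193; mL=-8112/5597, mR=6372/5597; mL+mR=-60/193 → advance -1; mR−mL=14484/5597 → turn +1·90°
n=5: pose=(-7,8,E); sL=60/149, sR=12/13; mL=-2568/1937, mR=1674/1937; mL+mR=-6/13 → advance -1; mR−mL=4242/1937 → turn +1·90°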